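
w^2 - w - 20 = (w - 5)*(w + 4)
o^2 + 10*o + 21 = (o + 3)*(o + 7)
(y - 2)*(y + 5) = y^2 + 3*y - 10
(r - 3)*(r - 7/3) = r^2 - 16*r/3 + 7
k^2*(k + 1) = k^3 + k^2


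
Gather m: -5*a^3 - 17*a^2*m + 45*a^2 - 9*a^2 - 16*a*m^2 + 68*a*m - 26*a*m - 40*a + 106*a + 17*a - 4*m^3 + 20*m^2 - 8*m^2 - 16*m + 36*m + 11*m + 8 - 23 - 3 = -5*a^3 + 36*a^2 + 83*a - 4*m^3 + m^2*(12 - 16*a) + m*(-17*a^2 + 42*a + 31) - 18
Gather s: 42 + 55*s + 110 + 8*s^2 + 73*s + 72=8*s^2 + 128*s + 224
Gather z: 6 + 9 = 15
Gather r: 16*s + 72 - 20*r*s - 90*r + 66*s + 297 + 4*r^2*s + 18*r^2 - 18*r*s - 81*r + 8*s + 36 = r^2*(4*s + 18) + r*(-38*s - 171) + 90*s + 405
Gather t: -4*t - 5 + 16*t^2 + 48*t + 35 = 16*t^2 + 44*t + 30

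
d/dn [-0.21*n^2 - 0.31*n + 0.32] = -0.42*n - 0.31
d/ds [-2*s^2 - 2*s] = -4*s - 2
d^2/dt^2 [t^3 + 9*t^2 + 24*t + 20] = 6*t + 18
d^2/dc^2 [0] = 0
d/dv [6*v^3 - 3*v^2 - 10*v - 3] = 18*v^2 - 6*v - 10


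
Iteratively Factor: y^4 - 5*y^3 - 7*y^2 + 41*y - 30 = (y - 2)*(y^3 - 3*y^2 - 13*y + 15) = (y - 5)*(y - 2)*(y^2 + 2*y - 3) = (y - 5)*(y - 2)*(y - 1)*(y + 3)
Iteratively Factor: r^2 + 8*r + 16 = (r + 4)*(r + 4)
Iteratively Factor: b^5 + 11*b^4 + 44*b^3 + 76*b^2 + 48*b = (b + 2)*(b^4 + 9*b^3 + 26*b^2 + 24*b) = b*(b + 2)*(b^3 + 9*b^2 + 26*b + 24) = b*(b + 2)*(b + 4)*(b^2 + 5*b + 6) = b*(b + 2)^2*(b + 4)*(b + 3)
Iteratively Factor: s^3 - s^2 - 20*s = (s)*(s^2 - s - 20) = s*(s + 4)*(s - 5)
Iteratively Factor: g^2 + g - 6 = (g - 2)*(g + 3)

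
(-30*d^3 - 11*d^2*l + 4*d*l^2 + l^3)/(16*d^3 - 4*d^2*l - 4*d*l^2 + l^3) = (-15*d^2 + 2*d*l + l^2)/(8*d^2 - 6*d*l + l^2)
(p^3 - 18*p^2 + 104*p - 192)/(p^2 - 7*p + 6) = (p^2 - 12*p + 32)/(p - 1)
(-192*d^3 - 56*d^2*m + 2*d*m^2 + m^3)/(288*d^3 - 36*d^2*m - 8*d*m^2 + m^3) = (-4*d - m)/(6*d - m)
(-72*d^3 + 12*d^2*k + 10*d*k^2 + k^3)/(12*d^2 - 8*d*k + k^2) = (-36*d^2 - 12*d*k - k^2)/(6*d - k)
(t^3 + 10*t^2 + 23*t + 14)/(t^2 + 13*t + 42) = (t^2 + 3*t + 2)/(t + 6)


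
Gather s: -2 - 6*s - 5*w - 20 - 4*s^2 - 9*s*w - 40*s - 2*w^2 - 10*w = -4*s^2 + s*(-9*w - 46) - 2*w^2 - 15*w - 22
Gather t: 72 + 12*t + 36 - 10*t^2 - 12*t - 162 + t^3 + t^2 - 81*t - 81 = t^3 - 9*t^2 - 81*t - 135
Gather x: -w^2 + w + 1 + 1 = -w^2 + w + 2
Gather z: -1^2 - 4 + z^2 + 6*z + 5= z^2 + 6*z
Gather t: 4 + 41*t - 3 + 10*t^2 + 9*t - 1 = 10*t^2 + 50*t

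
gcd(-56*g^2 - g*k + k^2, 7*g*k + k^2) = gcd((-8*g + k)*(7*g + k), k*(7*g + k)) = 7*g + k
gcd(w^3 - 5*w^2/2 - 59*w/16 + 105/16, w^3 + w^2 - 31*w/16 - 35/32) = w^2 + w/2 - 35/16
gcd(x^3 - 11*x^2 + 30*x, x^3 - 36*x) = x^2 - 6*x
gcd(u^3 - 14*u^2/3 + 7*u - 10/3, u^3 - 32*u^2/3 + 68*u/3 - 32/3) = u - 2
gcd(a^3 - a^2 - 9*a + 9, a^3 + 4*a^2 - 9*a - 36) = a^2 - 9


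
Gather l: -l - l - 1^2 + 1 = -2*l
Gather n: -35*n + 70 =70 - 35*n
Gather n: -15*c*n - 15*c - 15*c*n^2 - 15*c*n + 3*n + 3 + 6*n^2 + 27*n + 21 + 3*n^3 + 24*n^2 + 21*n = -15*c + 3*n^3 + n^2*(30 - 15*c) + n*(51 - 30*c) + 24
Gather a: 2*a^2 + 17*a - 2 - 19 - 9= 2*a^2 + 17*a - 30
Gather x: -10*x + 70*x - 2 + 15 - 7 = 60*x + 6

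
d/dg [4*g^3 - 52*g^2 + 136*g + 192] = 12*g^2 - 104*g + 136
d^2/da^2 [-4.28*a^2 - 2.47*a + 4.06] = -8.56000000000000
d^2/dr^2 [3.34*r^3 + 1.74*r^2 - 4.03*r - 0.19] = 20.04*r + 3.48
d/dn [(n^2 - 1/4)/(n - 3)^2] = -6*n/(n - 3)^3 + 1/(2*(n - 3)^3)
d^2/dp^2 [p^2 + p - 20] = 2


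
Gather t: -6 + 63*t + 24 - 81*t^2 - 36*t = -81*t^2 + 27*t + 18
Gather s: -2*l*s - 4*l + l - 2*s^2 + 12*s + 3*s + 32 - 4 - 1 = -3*l - 2*s^2 + s*(15 - 2*l) + 27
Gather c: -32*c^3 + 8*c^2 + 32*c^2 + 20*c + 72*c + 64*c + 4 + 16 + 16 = -32*c^3 + 40*c^2 + 156*c + 36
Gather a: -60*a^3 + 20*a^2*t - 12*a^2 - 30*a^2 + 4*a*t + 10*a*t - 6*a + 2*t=-60*a^3 + a^2*(20*t - 42) + a*(14*t - 6) + 2*t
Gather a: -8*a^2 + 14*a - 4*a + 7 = -8*a^2 + 10*a + 7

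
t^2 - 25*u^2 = (t - 5*u)*(t + 5*u)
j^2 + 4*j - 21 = (j - 3)*(j + 7)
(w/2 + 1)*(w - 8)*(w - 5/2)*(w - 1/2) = w^4/2 - 9*w^3/2 + 13*w^2/8 + 81*w/4 - 10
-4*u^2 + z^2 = (-2*u + z)*(2*u + z)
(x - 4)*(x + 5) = x^2 + x - 20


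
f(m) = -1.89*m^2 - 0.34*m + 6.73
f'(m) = -3.78*m - 0.34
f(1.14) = 3.89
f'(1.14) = -4.65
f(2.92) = -10.38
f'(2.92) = -11.38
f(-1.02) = 5.11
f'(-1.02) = 3.52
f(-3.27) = -12.37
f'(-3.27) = 12.02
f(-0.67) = 6.11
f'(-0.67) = 2.19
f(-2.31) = -2.57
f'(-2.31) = 8.39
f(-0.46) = 6.49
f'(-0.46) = 1.40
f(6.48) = -74.84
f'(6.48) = -24.83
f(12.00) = -269.51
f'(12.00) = -45.70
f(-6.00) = -59.27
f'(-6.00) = 22.34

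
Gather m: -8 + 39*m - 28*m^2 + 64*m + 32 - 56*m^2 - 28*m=-84*m^2 + 75*m + 24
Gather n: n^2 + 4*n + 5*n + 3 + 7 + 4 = n^2 + 9*n + 14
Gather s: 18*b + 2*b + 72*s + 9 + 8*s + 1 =20*b + 80*s + 10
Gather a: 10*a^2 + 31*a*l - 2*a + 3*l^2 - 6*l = 10*a^2 + a*(31*l - 2) + 3*l^2 - 6*l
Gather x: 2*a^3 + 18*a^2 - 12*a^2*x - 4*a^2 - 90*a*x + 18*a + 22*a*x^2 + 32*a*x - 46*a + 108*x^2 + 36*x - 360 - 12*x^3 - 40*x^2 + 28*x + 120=2*a^3 + 14*a^2 - 28*a - 12*x^3 + x^2*(22*a + 68) + x*(-12*a^2 - 58*a + 64) - 240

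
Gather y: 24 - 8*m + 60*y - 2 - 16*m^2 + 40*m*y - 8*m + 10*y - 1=-16*m^2 - 16*m + y*(40*m + 70) + 21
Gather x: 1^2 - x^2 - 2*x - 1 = -x^2 - 2*x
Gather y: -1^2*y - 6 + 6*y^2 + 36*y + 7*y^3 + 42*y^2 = 7*y^3 + 48*y^2 + 35*y - 6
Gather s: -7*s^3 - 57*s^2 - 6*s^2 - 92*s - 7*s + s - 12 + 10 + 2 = -7*s^3 - 63*s^2 - 98*s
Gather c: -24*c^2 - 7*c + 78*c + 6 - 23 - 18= -24*c^2 + 71*c - 35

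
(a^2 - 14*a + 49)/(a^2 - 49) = (a - 7)/(a + 7)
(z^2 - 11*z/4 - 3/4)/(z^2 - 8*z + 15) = (z + 1/4)/(z - 5)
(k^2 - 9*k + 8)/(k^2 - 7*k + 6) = (k - 8)/(k - 6)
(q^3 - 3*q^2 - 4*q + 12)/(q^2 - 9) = (q^2 - 4)/(q + 3)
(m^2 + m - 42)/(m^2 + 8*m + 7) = (m - 6)/(m + 1)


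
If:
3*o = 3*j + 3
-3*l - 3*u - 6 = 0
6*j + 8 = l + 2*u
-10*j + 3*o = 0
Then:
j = 3/7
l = -102/7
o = 10/7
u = 88/7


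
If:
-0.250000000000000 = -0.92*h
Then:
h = 0.27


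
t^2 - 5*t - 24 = (t - 8)*(t + 3)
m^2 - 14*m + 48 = (m - 8)*(m - 6)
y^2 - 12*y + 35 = (y - 7)*(y - 5)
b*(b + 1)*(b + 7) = b^3 + 8*b^2 + 7*b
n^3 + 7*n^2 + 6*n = n*(n + 1)*(n + 6)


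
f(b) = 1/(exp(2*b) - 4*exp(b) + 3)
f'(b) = (-2*exp(2*b) + 4*exp(b))/(exp(2*b) - 4*exp(b) + 3)^2 = 2*(2 - exp(b))*exp(b)/(exp(2*b) - 4*exp(b) + 3)^2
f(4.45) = 0.00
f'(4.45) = -0.00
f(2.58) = 0.01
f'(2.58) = -0.02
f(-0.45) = 1.17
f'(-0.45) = 2.37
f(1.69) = 0.09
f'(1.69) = -0.32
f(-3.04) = 0.36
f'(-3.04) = 0.02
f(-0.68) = 0.81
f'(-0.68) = 1.00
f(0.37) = -1.44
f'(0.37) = 3.31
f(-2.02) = 0.40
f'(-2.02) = 0.08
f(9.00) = 0.00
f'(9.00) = 0.00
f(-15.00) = 0.33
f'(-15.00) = 0.00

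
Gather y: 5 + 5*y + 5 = 5*y + 10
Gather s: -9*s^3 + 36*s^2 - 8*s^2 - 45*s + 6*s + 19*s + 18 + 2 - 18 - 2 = -9*s^3 + 28*s^2 - 20*s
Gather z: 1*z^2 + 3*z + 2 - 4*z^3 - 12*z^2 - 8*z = -4*z^3 - 11*z^2 - 5*z + 2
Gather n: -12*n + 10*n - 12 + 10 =-2*n - 2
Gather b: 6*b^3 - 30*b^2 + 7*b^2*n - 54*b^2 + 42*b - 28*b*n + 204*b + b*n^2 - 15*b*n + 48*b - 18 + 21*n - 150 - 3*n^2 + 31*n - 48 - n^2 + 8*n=6*b^3 + b^2*(7*n - 84) + b*(n^2 - 43*n + 294) - 4*n^2 + 60*n - 216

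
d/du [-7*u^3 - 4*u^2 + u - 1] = -21*u^2 - 8*u + 1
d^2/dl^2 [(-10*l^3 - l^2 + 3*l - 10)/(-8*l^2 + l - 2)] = 4*(-167*l^3 + 906*l^2 + 12*l - 76)/(512*l^6 - 192*l^5 + 408*l^4 - 97*l^3 + 102*l^2 - 12*l + 8)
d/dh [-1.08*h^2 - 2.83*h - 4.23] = -2.16*h - 2.83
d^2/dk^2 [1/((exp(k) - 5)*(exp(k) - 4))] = (4*exp(3*k) - 27*exp(2*k) + exp(k) + 180)*exp(k)/(exp(6*k) - 27*exp(5*k) + 303*exp(4*k) - 1809*exp(3*k) + 6060*exp(2*k) - 10800*exp(k) + 8000)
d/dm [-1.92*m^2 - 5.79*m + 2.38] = -3.84*m - 5.79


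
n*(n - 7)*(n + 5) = n^3 - 2*n^2 - 35*n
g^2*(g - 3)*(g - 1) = g^4 - 4*g^3 + 3*g^2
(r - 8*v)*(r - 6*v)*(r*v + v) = r^3*v - 14*r^2*v^2 + r^2*v + 48*r*v^3 - 14*r*v^2 + 48*v^3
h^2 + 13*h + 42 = (h + 6)*(h + 7)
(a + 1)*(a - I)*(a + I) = a^3 + a^2 + a + 1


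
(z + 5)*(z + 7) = z^2 + 12*z + 35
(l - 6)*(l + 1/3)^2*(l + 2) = l^4 - 10*l^3/3 - 131*l^2/9 - 76*l/9 - 4/3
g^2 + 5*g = g*(g + 5)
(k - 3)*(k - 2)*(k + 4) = k^3 - k^2 - 14*k + 24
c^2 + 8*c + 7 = (c + 1)*(c + 7)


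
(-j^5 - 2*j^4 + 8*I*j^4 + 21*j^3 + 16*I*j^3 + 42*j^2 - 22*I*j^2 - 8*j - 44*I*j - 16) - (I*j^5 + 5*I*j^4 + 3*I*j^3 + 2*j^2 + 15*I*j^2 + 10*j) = -j^5 - I*j^5 - 2*j^4 + 3*I*j^4 + 21*j^3 + 13*I*j^3 + 40*j^2 - 37*I*j^2 - 18*j - 44*I*j - 16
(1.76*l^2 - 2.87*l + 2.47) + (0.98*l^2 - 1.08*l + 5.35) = 2.74*l^2 - 3.95*l + 7.82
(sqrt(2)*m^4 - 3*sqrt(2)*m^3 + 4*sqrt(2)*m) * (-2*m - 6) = -2*sqrt(2)*m^5 + 18*sqrt(2)*m^3 - 8*sqrt(2)*m^2 - 24*sqrt(2)*m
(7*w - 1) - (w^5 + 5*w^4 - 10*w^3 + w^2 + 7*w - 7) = -w^5 - 5*w^4 + 10*w^3 - w^2 + 6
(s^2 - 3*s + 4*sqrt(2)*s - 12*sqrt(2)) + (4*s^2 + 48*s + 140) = 5*s^2 + 4*sqrt(2)*s + 45*s - 12*sqrt(2) + 140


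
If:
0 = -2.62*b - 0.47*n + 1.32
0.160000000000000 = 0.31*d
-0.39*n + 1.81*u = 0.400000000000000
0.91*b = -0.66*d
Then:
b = -0.37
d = 0.52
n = 4.90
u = 1.28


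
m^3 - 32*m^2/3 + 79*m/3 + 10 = (m - 6)*(m - 5)*(m + 1/3)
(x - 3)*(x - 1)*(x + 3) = x^3 - x^2 - 9*x + 9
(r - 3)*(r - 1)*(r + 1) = r^3 - 3*r^2 - r + 3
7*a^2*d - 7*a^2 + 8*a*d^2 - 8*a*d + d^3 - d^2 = (a + d)*(7*a + d)*(d - 1)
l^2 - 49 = (l - 7)*(l + 7)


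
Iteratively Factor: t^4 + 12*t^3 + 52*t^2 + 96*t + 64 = (t + 2)*(t^3 + 10*t^2 + 32*t + 32) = (t + 2)*(t + 4)*(t^2 + 6*t + 8) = (t + 2)*(t + 4)^2*(t + 2)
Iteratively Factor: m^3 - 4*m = (m)*(m^2 - 4) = m*(m - 2)*(m + 2)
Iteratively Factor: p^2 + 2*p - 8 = (p + 4)*(p - 2)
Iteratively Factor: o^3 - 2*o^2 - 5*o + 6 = (o - 1)*(o^2 - o - 6) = (o - 1)*(o + 2)*(o - 3)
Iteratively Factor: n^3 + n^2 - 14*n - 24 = (n + 3)*(n^2 - 2*n - 8) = (n - 4)*(n + 3)*(n + 2)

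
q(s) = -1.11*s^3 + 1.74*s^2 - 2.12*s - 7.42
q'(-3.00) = -42.53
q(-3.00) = 44.57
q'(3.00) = -21.65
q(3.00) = -28.09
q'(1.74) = -6.15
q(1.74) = -11.69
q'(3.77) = -36.33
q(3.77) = -50.16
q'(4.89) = -64.73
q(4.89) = -105.97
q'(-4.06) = -71.14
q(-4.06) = 104.15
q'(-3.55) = -56.44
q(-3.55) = 71.69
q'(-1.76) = -18.56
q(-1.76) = 7.75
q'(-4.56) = -87.23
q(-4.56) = 143.68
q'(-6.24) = -153.50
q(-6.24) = 343.26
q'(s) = -3.33*s^2 + 3.48*s - 2.12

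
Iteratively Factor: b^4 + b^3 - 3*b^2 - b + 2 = (b + 1)*(b^3 - 3*b + 2) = (b + 1)*(b + 2)*(b^2 - 2*b + 1) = (b - 1)*(b + 1)*(b + 2)*(b - 1)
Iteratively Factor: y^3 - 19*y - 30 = (y + 2)*(y^2 - 2*y - 15) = (y - 5)*(y + 2)*(y + 3)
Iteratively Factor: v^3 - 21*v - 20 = (v + 1)*(v^2 - v - 20) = (v + 1)*(v + 4)*(v - 5)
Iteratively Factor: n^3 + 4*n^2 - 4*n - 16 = (n - 2)*(n^2 + 6*n + 8) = (n - 2)*(n + 2)*(n + 4)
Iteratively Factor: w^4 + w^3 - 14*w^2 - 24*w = (w)*(w^3 + w^2 - 14*w - 24) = w*(w + 2)*(w^2 - w - 12) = w*(w + 2)*(w + 3)*(w - 4)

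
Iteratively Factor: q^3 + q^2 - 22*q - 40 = (q - 5)*(q^2 + 6*q + 8) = (q - 5)*(q + 4)*(q + 2)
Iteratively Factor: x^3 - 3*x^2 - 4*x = (x)*(x^2 - 3*x - 4) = x*(x + 1)*(x - 4)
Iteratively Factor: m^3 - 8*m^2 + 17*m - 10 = (m - 1)*(m^2 - 7*m + 10) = (m - 5)*(m - 1)*(m - 2)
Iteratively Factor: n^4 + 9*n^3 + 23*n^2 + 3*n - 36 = (n - 1)*(n^3 + 10*n^2 + 33*n + 36) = (n - 1)*(n + 3)*(n^2 + 7*n + 12) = (n - 1)*(n + 3)^2*(n + 4)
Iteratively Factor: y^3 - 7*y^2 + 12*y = (y - 4)*(y^2 - 3*y) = (y - 4)*(y - 3)*(y)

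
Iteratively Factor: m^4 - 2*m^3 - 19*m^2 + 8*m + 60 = (m + 2)*(m^3 - 4*m^2 - 11*m + 30) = (m - 2)*(m + 2)*(m^2 - 2*m - 15) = (m - 5)*(m - 2)*(m + 2)*(m + 3)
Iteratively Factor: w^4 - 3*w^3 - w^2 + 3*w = (w)*(w^3 - 3*w^2 - w + 3) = w*(w + 1)*(w^2 - 4*w + 3) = w*(w - 3)*(w + 1)*(w - 1)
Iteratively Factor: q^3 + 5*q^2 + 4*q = (q + 4)*(q^2 + q) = (q + 1)*(q + 4)*(q)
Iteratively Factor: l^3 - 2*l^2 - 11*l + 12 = (l - 4)*(l^2 + 2*l - 3) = (l - 4)*(l - 1)*(l + 3)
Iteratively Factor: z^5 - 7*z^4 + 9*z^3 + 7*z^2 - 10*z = (z - 1)*(z^4 - 6*z^3 + 3*z^2 + 10*z) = (z - 1)*(z + 1)*(z^3 - 7*z^2 + 10*z) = (z - 2)*(z - 1)*(z + 1)*(z^2 - 5*z) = (z - 5)*(z - 2)*(z - 1)*(z + 1)*(z)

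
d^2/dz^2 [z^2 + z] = 2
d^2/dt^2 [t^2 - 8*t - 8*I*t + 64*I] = 2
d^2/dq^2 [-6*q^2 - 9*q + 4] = -12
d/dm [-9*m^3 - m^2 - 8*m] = -27*m^2 - 2*m - 8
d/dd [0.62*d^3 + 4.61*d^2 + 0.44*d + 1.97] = 1.86*d^2 + 9.22*d + 0.44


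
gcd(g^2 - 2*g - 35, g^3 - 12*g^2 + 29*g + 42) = g - 7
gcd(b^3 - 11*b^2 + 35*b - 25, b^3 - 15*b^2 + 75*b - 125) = b^2 - 10*b + 25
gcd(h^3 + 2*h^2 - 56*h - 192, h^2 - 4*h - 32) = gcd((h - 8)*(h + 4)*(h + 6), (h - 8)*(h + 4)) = h^2 - 4*h - 32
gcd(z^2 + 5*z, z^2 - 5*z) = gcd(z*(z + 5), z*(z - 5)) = z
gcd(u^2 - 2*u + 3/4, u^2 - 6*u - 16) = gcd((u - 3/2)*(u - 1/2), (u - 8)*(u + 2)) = 1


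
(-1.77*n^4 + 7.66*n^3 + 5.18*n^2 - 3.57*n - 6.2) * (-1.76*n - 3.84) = 3.1152*n^5 - 6.6848*n^4 - 38.5312*n^3 - 13.608*n^2 + 24.6208*n + 23.808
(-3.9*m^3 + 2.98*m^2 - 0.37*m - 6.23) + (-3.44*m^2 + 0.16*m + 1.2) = -3.9*m^3 - 0.46*m^2 - 0.21*m - 5.03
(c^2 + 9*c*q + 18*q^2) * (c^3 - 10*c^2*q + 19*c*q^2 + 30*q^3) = c^5 - c^4*q - 53*c^3*q^2 + 21*c^2*q^3 + 612*c*q^4 + 540*q^5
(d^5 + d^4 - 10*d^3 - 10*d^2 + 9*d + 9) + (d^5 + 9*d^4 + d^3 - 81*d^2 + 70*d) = 2*d^5 + 10*d^4 - 9*d^3 - 91*d^2 + 79*d + 9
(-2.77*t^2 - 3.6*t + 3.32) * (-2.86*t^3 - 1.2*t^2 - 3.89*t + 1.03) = 7.9222*t^5 + 13.62*t^4 + 5.6001*t^3 + 7.1669*t^2 - 16.6228*t + 3.4196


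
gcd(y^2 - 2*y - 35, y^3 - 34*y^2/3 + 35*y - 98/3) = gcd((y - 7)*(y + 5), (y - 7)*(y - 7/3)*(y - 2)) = y - 7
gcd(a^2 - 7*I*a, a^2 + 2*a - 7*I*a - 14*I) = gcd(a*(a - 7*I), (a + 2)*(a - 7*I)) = a - 7*I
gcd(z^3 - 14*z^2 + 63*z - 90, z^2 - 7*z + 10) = z - 5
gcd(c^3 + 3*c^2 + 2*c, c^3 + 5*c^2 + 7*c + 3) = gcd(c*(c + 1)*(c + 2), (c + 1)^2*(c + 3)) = c + 1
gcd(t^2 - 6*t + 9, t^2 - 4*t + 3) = t - 3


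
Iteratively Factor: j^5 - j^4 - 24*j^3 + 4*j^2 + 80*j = (j + 2)*(j^4 - 3*j^3 - 18*j^2 + 40*j) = (j - 5)*(j + 2)*(j^3 + 2*j^2 - 8*j) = (j - 5)*(j + 2)*(j + 4)*(j^2 - 2*j) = j*(j - 5)*(j + 2)*(j + 4)*(j - 2)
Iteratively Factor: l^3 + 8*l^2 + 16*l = (l + 4)*(l^2 + 4*l) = (l + 4)^2*(l)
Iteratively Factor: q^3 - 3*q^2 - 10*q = (q)*(q^2 - 3*q - 10) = q*(q + 2)*(q - 5)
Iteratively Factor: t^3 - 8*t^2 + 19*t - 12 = (t - 1)*(t^2 - 7*t + 12) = (t - 3)*(t - 1)*(t - 4)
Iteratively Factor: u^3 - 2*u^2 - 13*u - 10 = (u + 1)*(u^2 - 3*u - 10) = (u + 1)*(u + 2)*(u - 5)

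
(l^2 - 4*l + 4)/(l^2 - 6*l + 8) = (l - 2)/(l - 4)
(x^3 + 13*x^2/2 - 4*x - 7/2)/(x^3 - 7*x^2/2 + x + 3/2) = (x + 7)/(x - 3)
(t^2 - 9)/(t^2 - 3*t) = (t + 3)/t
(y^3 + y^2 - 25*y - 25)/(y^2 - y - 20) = (y^2 + 6*y + 5)/(y + 4)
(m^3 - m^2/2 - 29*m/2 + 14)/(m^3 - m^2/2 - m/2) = (2*m^2 + m - 28)/(m*(2*m + 1))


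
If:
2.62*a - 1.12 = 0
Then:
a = 0.43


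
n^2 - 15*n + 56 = (n - 8)*(n - 7)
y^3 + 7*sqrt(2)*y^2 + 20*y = y*(y + 2*sqrt(2))*(y + 5*sqrt(2))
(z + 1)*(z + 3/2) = z^2 + 5*z/2 + 3/2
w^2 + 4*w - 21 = (w - 3)*(w + 7)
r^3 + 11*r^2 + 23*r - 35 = (r - 1)*(r + 5)*(r + 7)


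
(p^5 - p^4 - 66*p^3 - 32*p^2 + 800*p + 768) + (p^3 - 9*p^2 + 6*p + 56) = p^5 - p^4 - 65*p^3 - 41*p^2 + 806*p + 824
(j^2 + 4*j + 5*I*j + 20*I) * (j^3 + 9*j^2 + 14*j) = j^5 + 13*j^4 + 5*I*j^4 + 50*j^3 + 65*I*j^3 + 56*j^2 + 250*I*j^2 + 280*I*j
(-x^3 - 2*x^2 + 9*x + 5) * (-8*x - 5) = 8*x^4 + 21*x^3 - 62*x^2 - 85*x - 25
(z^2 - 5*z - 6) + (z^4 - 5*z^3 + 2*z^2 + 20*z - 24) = z^4 - 5*z^3 + 3*z^2 + 15*z - 30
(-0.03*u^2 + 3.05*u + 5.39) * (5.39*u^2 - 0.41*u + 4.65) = -0.1617*u^4 + 16.4518*u^3 + 27.6621*u^2 + 11.9726*u + 25.0635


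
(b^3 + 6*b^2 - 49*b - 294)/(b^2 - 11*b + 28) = (b^2 + 13*b + 42)/(b - 4)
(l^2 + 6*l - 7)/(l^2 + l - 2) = (l + 7)/(l + 2)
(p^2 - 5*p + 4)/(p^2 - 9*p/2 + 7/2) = 2*(p - 4)/(2*p - 7)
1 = 1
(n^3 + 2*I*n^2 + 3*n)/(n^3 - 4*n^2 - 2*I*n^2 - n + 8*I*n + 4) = n*(n + 3*I)/(n^2 - n*(4 + I) + 4*I)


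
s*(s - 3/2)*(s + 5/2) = s^3 + s^2 - 15*s/4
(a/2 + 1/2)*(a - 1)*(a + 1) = a^3/2 + a^2/2 - a/2 - 1/2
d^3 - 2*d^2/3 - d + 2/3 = (d - 1)*(d - 2/3)*(d + 1)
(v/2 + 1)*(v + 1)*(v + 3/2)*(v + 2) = v^4/2 + 13*v^3/4 + 31*v^2/4 + 8*v + 3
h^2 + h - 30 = (h - 5)*(h + 6)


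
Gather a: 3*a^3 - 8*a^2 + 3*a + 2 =3*a^3 - 8*a^2 + 3*a + 2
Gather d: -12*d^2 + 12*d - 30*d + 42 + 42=-12*d^2 - 18*d + 84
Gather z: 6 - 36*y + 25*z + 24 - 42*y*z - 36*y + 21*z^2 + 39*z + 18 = -72*y + 21*z^2 + z*(64 - 42*y) + 48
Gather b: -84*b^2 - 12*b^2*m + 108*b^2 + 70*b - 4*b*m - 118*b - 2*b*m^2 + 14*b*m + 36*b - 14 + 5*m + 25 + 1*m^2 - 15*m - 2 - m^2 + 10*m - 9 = b^2*(24 - 12*m) + b*(-2*m^2 + 10*m - 12)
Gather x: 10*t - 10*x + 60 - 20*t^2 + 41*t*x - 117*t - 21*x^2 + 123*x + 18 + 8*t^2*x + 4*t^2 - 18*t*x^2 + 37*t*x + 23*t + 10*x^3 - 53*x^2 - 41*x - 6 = -16*t^2 - 84*t + 10*x^3 + x^2*(-18*t - 74) + x*(8*t^2 + 78*t + 72) + 72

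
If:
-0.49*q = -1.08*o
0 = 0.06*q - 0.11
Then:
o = 0.83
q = 1.83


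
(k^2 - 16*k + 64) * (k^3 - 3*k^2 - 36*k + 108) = k^5 - 19*k^4 + 76*k^3 + 492*k^2 - 4032*k + 6912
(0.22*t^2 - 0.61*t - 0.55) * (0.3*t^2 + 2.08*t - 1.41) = 0.066*t^4 + 0.2746*t^3 - 1.744*t^2 - 0.2839*t + 0.7755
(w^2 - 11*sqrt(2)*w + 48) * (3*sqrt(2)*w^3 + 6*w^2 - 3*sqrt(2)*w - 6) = 3*sqrt(2)*w^5 - 60*w^4 + 75*sqrt(2)*w^3 + 348*w^2 - 78*sqrt(2)*w - 288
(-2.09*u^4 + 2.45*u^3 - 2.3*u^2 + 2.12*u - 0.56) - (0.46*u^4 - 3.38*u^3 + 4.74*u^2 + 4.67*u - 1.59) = -2.55*u^4 + 5.83*u^3 - 7.04*u^2 - 2.55*u + 1.03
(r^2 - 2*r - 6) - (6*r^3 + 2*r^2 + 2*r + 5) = -6*r^3 - r^2 - 4*r - 11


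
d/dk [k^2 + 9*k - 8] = 2*k + 9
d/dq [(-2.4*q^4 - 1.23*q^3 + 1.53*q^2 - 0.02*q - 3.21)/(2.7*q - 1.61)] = (-19.44*q^4 + 8.814*q^3 + 10.0719*q^2 - 4.9266*q + 8.6992)/(7.29*q^2 - 8.694*q + 2.5921)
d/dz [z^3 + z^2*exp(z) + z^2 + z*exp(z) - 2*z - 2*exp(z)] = z^2*exp(z) + 3*z^2 + 3*z*exp(z) + 2*z - exp(z) - 2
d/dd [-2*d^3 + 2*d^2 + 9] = 2*d*(2 - 3*d)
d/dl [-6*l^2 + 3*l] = 3 - 12*l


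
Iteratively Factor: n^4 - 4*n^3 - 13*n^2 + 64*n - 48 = (n - 1)*(n^3 - 3*n^2 - 16*n + 48) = (n - 4)*(n - 1)*(n^2 + n - 12) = (n - 4)*(n - 1)*(n + 4)*(n - 3)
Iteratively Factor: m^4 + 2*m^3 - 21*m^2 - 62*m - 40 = (m + 1)*(m^3 + m^2 - 22*m - 40) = (m - 5)*(m + 1)*(m^2 + 6*m + 8) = (m - 5)*(m + 1)*(m + 4)*(m + 2)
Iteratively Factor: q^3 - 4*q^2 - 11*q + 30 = (q + 3)*(q^2 - 7*q + 10) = (q - 5)*(q + 3)*(q - 2)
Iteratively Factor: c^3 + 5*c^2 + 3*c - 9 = (c + 3)*(c^2 + 2*c - 3) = (c + 3)^2*(c - 1)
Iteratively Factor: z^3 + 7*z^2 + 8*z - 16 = (z + 4)*(z^2 + 3*z - 4) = (z + 4)^2*(z - 1)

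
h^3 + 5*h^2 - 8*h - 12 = (h - 2)*(h + 1)*(h + 6)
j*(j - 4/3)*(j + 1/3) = j^3 - j^2 - 4*j/9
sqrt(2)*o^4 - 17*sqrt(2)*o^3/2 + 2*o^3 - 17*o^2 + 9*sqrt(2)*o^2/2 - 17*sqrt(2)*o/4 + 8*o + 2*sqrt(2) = (o - 8)*(o - 1/2)*(o + sqrt(2)/2)*(sqrt(2)*o + 1)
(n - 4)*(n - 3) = n^2 - 7*n + 12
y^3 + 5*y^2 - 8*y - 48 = (y - 3)*(y + 4)^2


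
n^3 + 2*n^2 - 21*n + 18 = (n - 3)*(n - 1)*(n + 6)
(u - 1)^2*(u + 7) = u^3 + 5*u^2 - 13*u + 7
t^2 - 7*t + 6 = (t - 6)*(t - 1)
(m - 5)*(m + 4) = m^2 - m - 20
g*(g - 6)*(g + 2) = g^3 - 4*g^2 - 12*g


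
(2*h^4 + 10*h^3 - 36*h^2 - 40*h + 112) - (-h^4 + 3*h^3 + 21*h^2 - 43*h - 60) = 3*h^4 + 7*h^3 - 57*h^2 + 3*h + 172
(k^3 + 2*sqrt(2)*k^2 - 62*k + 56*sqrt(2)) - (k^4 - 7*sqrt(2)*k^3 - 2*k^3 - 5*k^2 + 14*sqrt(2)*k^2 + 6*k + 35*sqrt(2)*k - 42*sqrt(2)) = -k^4 + 3*k^3 + 7*sqrt(2)*k^3 - 12*sqrt(2)*k^2 + 5*k^2 - 68*k - 35*sqrt(2)*k + 98*sqrt(2)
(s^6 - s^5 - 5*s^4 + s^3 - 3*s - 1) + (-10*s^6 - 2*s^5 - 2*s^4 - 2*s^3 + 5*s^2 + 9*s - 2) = -9*s^6 - 3*s^5 - 7*s^4 - s^3 + 5*s^2 + 6*s - 3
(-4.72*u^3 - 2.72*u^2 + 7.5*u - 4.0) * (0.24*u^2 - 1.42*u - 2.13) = -1.1328*u^5 + 6.0496*u^4 + 15.716*u^3 - 5.8164*u^2 - 10.295*u + 8.52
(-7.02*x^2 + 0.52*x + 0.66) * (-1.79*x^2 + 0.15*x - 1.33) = 12.5658*x^4 - 1.9838*x^3 + 8.2332*x^2 - 0.5926*x - 0.8778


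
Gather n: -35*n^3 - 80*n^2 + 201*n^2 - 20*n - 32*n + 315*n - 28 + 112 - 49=-35*n^3 + 121*n^2 + 263*n + 35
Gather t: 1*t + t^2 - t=t^2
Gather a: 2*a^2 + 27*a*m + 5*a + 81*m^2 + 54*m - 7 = 2*a^2 + a*(27*m + 5) + 81*m^2 + 54*m - 7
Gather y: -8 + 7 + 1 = 0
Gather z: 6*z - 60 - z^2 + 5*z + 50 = -z^2 + 11*z - 10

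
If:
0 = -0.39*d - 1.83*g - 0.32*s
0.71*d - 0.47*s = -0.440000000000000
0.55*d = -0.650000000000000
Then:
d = -1.18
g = 0.40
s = -0.85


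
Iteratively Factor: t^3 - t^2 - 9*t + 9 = (t + 3)*(t^2 - 4*t + 3) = (t - 3)*(t + 3)*(t - 1)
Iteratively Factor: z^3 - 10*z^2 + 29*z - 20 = (z - 4)*(z^2 - 6*z + 5) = (z - 4)*(z - 1)*(z - 5)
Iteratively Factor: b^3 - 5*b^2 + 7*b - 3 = (b - 3)*(b^2 - 2*b + 1) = (b - 3)*(b - 1)*(b - 1)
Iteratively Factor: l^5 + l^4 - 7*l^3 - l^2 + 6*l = (l)*(l^4 + l^3 - 7*l^2 - l + 6) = l*(l + 1)*(l^3 - 7*l + 6) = l*(l + 1)*(l + 3)*(l^2 - 3*l + 2) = l*(l - 1)*(l + 1)*(l + 3)*(l - 2)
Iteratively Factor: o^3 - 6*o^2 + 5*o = (o - 5)*(o^2 - o) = o*(o - 5)*(o - 1)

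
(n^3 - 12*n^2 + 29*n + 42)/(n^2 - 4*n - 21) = (n^2 - 5*n - 6)/(n + 3)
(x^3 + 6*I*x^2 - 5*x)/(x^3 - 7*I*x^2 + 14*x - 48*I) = x*(x^2 + 6*I*x - 5)/(x^3 - 7*I*x^2 + 14*x - 48*I)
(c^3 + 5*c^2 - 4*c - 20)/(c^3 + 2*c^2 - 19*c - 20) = (c^2 - 4)/(c^2 - 3*c - 4)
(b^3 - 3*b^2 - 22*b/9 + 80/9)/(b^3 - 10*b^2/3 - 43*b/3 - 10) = (3*b^2 - 14*b + 16)/(3*(b^2 - 5*b - 6))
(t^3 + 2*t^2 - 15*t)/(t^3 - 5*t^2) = (t^2 + 2*t - 15)/(t*(t - 5))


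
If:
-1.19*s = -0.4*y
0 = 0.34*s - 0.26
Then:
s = 0.76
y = 2.28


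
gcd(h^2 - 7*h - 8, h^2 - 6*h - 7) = h + 1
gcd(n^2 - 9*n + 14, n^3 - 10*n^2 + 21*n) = n - 7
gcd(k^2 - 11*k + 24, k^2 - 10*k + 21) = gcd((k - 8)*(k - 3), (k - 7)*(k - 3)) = k - 3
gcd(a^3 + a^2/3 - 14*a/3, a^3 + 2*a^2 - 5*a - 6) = a - 2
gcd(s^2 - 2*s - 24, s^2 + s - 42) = s - 6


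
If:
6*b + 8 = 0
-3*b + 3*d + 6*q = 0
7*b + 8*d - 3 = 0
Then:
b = -4/3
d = 37/24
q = -23/16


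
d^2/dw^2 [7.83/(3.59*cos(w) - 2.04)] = (100.913823*sin(w)^2 - 57.343788*cos(w) + 100.913823)/(3.59*cos(w) - 2.04)^3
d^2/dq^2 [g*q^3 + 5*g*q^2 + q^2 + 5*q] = 6*g*q + 10*g + 2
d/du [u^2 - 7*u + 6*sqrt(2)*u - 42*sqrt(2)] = 2*u - 7 + 6*sqrt(2)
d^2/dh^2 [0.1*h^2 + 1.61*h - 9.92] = 0.200000000000000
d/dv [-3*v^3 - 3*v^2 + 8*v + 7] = -9*v^2 - 6*v + 8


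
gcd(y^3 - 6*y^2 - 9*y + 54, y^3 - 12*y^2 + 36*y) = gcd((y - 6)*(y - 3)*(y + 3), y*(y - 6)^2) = y - 6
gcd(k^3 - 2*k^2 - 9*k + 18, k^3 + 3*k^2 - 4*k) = 1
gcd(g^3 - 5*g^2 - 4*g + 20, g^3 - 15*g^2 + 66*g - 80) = g^2 - 7*g + 10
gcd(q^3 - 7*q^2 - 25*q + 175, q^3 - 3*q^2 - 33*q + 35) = q^2 - 2*q - 35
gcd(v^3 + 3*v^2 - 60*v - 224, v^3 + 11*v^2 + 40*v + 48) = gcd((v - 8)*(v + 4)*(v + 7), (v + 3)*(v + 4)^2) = v + 4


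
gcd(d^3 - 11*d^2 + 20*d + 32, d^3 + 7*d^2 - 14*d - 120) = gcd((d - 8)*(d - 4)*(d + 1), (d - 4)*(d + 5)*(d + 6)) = d - 4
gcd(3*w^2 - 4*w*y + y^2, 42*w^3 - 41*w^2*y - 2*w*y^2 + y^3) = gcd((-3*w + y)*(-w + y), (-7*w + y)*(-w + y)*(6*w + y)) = -w + y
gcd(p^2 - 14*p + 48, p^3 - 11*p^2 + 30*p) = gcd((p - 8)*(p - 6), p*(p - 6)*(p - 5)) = p - 6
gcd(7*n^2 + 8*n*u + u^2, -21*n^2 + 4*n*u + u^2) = 7*n + u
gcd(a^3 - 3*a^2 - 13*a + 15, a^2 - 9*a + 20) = a - 5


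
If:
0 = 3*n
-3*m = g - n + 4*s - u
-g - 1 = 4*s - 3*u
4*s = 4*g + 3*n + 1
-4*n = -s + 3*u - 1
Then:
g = -3/16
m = 7/72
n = 0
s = 1/16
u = 17/48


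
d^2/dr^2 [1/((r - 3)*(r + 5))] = 2*((r - 3)^2 + (r - 3)*(r + 5) + (r + 5)^2)/((r - 3)^3*(r + 5)^3)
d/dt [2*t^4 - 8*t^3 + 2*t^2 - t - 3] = 8*t^3 - 24*t^2 + 4*t - 1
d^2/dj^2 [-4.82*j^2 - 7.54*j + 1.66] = -9.64000000000000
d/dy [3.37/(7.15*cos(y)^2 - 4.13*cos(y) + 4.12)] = (48.191*cos(y) - 13.9181)*sin(y)/(7.15*cos(y)^2 - 4.13*cos(y) + 4.12)^2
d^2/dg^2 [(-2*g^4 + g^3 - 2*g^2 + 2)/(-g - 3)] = 2*(6*g^4 + 47*g^3 + 99*g^2 - 27*g + 16)/(g^3 + 9*g^2 + 27*g + 27)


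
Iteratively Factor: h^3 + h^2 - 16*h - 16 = (h + 1)*(h^2 - 16) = (h + 1)*(h + 4)*(h - 4)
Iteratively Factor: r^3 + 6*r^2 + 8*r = (r + 2)*(r^2 + 4*r) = r*(r + 2)*(r + 4)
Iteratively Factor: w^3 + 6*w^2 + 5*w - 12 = (w + 4)*(w^2 + 2*w - 3) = (w + 3)*(w + 4)*(w - 1)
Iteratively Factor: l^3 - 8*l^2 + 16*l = (l)*(l^2 - 8*l + 16) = l*(l - 4)*(l - 4)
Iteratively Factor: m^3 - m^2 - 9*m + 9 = (m - 3)*(m^2 + 2*m - 3) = (m - 3)*(m + 3)*(m - 1)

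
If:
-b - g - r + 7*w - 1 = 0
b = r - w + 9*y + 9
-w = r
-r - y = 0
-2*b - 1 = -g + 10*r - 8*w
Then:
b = 248/5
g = -21/5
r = -29/5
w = 29/5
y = 29/5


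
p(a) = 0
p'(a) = 0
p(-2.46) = 0.00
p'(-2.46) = 0.00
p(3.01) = 0.00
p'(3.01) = 0.00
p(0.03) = 0.00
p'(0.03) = 0.00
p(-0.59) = 0.00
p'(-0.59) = 0.00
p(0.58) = 0.00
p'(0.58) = 0.00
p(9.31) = 0.00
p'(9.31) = 0.00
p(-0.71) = 0.00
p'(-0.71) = 0.00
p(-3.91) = 0.00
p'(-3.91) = 0.00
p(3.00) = 0.00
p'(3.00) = 0.00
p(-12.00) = 0.00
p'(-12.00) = 0.00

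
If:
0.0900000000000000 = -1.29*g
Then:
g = -0.07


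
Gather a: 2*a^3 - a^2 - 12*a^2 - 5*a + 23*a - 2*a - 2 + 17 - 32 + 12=2*a^3 - 13*a^2 + 16*a - 5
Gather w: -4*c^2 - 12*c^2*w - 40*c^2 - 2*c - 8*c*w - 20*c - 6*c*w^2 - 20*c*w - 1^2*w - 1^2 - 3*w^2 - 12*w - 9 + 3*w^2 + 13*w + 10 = -44*c^2 - 6*c*w^2 - 22*c + w*(-12*c^2 - 28*c)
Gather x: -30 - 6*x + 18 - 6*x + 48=36 - 12*x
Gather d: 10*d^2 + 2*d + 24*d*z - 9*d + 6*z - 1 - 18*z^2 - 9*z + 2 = 10*d^2 + d*(24*z - 7) - 18*z^2 - 3*z + 1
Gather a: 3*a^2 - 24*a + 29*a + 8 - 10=3*a^2 + 5*a - 2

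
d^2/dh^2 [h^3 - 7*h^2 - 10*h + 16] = 6*h - 14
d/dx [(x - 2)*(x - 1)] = 2*x - 3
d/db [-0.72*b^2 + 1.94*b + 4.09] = 1.94 - 1.44*b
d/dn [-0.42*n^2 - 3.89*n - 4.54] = -0.84*n - 3.89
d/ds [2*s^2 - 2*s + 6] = 4*s - 2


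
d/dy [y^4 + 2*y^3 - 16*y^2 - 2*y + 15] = 4*y^3 + 6*y^2 - 32*y - 2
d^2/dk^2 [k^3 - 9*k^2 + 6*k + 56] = 6*k - 18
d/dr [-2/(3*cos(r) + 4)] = -6*sin(r)/(3*cos(r) + 4)^2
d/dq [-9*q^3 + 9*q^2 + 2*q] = -27*q^2 + 18*q + 2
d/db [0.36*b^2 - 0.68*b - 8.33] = 0.72*b - 0.68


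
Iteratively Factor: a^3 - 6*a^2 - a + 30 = (a - 5)*(a^2 - a - 6) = (a - 5)*(a - 3)*(a + 2)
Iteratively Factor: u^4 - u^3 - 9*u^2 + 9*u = (u - 1)*(u^3 - 9*u) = u*(u - 1)*(u^2 - 9) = u*(u - 3)*(u - 1)*(u + 3)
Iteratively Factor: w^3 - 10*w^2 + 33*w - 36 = (w - 3)*(w^2 - 7*w + 12) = (w - 4)*(w - 3)*(w - 3)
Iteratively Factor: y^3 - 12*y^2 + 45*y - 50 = (y - 2)*(y^2 - 10*y + 25) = (y - 5)*(y - 2)*(y - 5)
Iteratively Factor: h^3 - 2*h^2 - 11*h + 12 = (h - 1)*(h^2 - h - 12) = (h - 1)*(h + 3)*(h - 4)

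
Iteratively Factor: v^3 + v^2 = (v)*(v^2 + v) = v^2*(v + 1)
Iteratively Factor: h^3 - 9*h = (h + 3)*(h^2 - 3*h) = h*(h + 3)*(h - 3)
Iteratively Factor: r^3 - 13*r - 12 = (r + 1)*(r^2 - r - 12) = (r + 1)*(r + 3)*(r - 4)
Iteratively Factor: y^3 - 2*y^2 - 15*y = (y)*(y^2 - 2*y - 15) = y*(y - 5)*(y + 3)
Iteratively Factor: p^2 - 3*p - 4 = (p - 4)*(p + 1)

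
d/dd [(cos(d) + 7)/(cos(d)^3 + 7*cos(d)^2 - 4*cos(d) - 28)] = sin(2*d)/((cos(d) - 2)^2*(cos(d) + 2)^2)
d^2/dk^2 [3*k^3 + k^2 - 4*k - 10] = 18*k + 2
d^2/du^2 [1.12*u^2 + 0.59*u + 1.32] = 2.24000000000000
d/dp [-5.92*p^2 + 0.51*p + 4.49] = 0.51 - 11.84*p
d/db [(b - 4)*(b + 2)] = 2*b - 2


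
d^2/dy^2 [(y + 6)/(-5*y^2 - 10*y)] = 2*(y*(y + 2)*(3*y + 8) - 4*(y + 1)^2*(y + 6))/(5*y^3*(y + 2)^3)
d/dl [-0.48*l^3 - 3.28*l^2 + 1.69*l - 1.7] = -1.44*l^2 - 6.56*l + 1.69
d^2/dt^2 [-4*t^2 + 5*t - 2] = -8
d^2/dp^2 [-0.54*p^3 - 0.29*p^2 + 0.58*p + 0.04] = -3.24*p - 0.58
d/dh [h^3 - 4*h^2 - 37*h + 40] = 3*h^2 - 8*h - 37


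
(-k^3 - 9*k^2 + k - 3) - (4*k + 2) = -k^3 - 9*k^2 - 3*k - 5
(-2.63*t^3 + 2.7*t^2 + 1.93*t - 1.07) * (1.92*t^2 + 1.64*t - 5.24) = -5.0496*t^5 + 0.870800000000001*t^4 + 21.9148*t^3 - 13.0372*t^2 - 11.868*t + 5.6068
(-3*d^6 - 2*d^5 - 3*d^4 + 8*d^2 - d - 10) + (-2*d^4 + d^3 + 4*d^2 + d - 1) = -3*d^6 - 2*d^5 - 5*d^4 + d^3 + 12*d^2 - 11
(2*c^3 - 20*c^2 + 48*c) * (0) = 0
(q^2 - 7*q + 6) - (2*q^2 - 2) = -q^2 - 7*q + 8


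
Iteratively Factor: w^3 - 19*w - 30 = (w + 2)*(w^2 - 2*w - 15) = (w - 5)*(w + 2)*(w + 3)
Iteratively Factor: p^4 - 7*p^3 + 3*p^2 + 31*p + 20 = (p + 1)*(p^3 - 8*p^2 + 11*p + 20) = (p - 5)*(p + 1)*(p^2 - 3*p - 4) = (p - 5)*(p - 4)*(p + 1)*(p + 1)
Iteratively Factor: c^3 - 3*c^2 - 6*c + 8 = (c - 1)*(c^2 - 2*c - 8) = (c - 1)*(c + 2)*(c - 4)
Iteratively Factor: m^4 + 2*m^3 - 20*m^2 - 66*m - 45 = (m + 1)*(m^3 + m^2 - 21*m - 45) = (m + 1)*(m + 3)*(m^2 - 2*m - 15) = (m + 1)*(m + 3)^2*(m - 5)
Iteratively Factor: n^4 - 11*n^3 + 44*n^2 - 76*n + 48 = (n - 4)*(n^3 - 7*n^2 + 16*n - 12) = (n - 4)*(n - 2)*(n^2 - 5*n + 6) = (n - 4)*(n - 2)^2*(n - 3)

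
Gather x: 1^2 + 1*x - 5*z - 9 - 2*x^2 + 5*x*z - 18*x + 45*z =-2*x^2 + x*(5*z - 17) + 40*z - 8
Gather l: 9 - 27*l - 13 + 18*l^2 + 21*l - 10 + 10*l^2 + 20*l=28*l^2 + 14*l - 14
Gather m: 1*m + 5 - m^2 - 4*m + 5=-m^2 - 3*m + 10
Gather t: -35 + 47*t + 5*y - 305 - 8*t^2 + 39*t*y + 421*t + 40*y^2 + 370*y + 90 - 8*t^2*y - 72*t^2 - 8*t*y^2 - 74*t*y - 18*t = t^2*(-8*y - 80) + t*(-8*y^2 - 35*y + 450) + 40*y^2 + 375*y - 250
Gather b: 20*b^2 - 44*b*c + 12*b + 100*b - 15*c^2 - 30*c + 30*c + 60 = 20*b^2 + b*(112 - 44*c) - 15*c^2 + 60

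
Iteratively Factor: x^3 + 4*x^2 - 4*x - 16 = (x + 2)*(x^2 + 2*x - 8) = (x + 2)*(x + 4)*(x - 2)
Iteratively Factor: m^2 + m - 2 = (m - 1)*(m + 2)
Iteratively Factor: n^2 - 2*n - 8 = (n - 4)*(n + 2)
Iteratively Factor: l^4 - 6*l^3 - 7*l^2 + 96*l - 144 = (l - 4)*(l^3 - 2*l^2 - 15*l + 36) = (l - 4)*(l + 4)*(l^2 - 6*l + 9) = (l - 4)*(l - 3)*(l + 4)*(l - 3)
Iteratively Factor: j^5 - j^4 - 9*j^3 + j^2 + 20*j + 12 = (j - 3)*(j^4 + 2*j^3 - 3*j^2 - 8*j - 4) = (j - 3)*(j + 1)*(j^3 + j^2 - 4*j - 4) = (j - 3)*(j + 1)^2*(j^2 - 4) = (j - 3)*(j + 1)^2*(j + 2)*(j - 2)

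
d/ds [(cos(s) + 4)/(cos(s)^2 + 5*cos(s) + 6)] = (cos(s)^2 + 8*cos(s) + 14)*sin(s)/(cos(s)^2 + 5*cos(s) + 6)^2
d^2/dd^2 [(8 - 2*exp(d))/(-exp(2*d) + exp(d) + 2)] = 2*(exp(4*d) - 15*exp(3*d) + 24*exp(2*d) - 38*exp(d) + 12)*exp(d)/(exp(6*d) - 3*exp(5*d) - 3*exp(4*d) + 11*exp(3*d) + 6*exp(2*d) - 12*exp(d) - 8)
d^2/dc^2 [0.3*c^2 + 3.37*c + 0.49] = 0.600000000000000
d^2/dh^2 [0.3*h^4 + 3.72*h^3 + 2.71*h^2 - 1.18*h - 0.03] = 3.6*h^2 + 22.32*h + 5.42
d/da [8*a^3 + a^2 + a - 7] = 24*a^2 + 2*a + 1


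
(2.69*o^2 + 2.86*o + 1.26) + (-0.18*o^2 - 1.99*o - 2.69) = 2.51*o^2 + 0.87*o - 1.43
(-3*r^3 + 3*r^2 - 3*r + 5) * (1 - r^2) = 3*r^5 - 3*r^4 - 2*r^2 - 3*r + 5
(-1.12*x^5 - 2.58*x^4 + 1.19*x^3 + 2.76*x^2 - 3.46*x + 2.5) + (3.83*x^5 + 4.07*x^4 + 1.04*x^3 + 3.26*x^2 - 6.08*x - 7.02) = 2.71*x^5 + 1.49*x^4 + 2.23*x^3 + 6.02*x^2 - 9.54*x - 4.52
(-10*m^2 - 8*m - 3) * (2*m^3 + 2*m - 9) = -20*m^5 - 16*m^4 - 26*m^3 + 74*m^2 + 66*m + 27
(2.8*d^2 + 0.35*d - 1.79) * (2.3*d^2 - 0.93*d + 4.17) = 6.44*d^4 - 1.799*d^3 + 7.2335*d^2 + 3.1242*d - 7.4643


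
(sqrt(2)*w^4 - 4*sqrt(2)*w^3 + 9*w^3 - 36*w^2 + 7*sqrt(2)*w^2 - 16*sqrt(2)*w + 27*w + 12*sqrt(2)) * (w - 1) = sqrt(2)*w^5 - 5*sqrt(2)*w^4 + 9*w^4 - 45*w^3 + 11*sqrt(2)*w^3 - 23*sqrt(2)*w^2 + 63*w^2 - 27*w + 28*sqrt(2)*w - 12*sqrt(2)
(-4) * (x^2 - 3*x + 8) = -4*x^2 + 12*x - 32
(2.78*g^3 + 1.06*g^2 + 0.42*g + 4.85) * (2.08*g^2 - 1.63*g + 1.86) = 5.7824*g^5 - 2.3266*g^4 + 4.3166*g^3 + 11.375*g^2 - 7.1243*g + 9.021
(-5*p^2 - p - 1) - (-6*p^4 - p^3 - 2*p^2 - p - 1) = 6*p^4 + p^3 - 3*p^2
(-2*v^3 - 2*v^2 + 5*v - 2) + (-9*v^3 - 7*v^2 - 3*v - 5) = -11*v^3 - 9*v^2 + 2*v - 7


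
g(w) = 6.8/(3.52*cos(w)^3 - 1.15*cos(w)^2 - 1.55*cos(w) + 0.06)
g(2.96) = -2.36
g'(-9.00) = -5.67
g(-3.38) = -2.47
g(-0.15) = 8.44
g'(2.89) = 2.43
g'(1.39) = -195.77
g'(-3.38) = 2.26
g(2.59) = -4.18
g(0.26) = 10.23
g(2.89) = -2.50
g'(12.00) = -6303.79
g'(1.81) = -27.30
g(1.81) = 21.53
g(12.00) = 140.82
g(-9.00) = -3.17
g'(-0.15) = -10.17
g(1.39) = -28.88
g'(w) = 6.8*(10.56*sin(w)*cos(w)^2 - 2.3*sin(w)*cos(w) - 1.55*sin(w))/(3.52*cos(w)^3 - 1.15*cos(w)^2 - 1.55*cos(w) + 0.06)^2 = (71.808*cos(w)^2 - 15.64*cos(w) - 10.54)*sin(w)/(3.52*cos(w)^3 - 1.15*cos(w)^2 - 1.55*cos(w) + 0.06)^2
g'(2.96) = 1.62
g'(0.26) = 24.07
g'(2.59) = 10.84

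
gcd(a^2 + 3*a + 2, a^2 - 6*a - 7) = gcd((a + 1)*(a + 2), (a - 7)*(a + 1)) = a + 1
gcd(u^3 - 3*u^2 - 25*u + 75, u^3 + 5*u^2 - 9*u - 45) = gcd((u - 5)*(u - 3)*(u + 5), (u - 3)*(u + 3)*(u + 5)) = u^2 + 2*u - 15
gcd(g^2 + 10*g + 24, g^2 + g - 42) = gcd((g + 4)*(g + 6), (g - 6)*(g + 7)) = 1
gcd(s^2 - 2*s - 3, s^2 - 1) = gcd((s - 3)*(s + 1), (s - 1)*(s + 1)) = s + 1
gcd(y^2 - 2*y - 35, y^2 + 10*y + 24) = 1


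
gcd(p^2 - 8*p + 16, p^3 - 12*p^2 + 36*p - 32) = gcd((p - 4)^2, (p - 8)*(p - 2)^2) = 1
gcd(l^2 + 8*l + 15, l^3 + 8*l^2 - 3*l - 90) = l + 5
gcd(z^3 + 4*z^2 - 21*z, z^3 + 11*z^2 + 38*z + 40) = 1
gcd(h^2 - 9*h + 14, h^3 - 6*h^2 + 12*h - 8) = h - 2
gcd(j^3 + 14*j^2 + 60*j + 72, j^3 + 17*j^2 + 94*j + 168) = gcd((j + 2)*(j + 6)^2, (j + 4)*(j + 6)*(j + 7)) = j + 6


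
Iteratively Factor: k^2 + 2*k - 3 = (k - 1)*(k + 3)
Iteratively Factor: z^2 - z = (z)*(z - 1)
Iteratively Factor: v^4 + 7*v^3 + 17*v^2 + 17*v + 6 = (v + 1)*(v^3 + 6*v^2 + 11*v + 6) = (v + 1)^2*(v^2 + 5*v + 6) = (v + 1)^2*(v + 2)*(v + 3)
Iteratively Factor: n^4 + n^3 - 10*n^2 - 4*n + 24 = (n - 2)*(n^3 + 3*n^2 - 4*n - 12) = (n - 2)*(n + 3)*(n^2 - 4) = (n - 2)^2*(n + 3)*(n + 2)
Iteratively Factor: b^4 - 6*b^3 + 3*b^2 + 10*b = (b + 1)*(b^3 - 7*b^2 + 10*b) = (b - 2)*(b + 1)*(b^2 - 5*b) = (b - 5)*(b - 2)*(b + 1)*(b)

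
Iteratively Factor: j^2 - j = (j)*(j - 1)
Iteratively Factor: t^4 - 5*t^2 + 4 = (t + 2)*(t^3 - 2*t^2 - t + 2) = (t - 2)*(t + 2)*(t^2 - 1) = (t - 2)*(t - 1)*(t + 2)*(t + 1)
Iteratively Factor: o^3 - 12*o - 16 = (o - 4)*(o^2 + 4*o + 4) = (o - 4)*(o + 2)*(o + 2)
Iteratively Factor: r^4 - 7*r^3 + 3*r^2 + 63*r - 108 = (r - 3)*(r^3 - 4*r^2 - 9*r + 36) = (r - 3)^2*(r^2 - r - 12) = (r - 4)*(r - 3)^2*(r + 3)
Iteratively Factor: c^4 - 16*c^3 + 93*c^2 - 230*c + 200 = (c - 4)*(c^3 - 12*c^2 + 45*c - 50) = (c - 4)*(c - 2)*(c^2 - 10*c + 25) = (c - 5)*(c - 4)*(c - 2)*(c - 5)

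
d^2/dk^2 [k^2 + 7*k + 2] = 2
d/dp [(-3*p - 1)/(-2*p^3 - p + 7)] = (6*p^3 + 3*p - (3*p + 1)*(6*p^2 + 1) - 21)/(2*p^3 + p - 7)^2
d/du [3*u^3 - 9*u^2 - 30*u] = 9*u^2 - 18*u - 30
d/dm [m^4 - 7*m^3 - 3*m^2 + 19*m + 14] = 4*m^3 - 21*m^2 - 6*m + 19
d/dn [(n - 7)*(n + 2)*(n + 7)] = 3*n^2 + 4*n - 49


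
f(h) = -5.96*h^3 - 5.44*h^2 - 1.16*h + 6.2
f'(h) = -17.88*h^2 - 10.88*h - 1.16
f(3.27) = -264.16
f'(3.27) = -227.93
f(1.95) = -60.94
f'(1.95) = -90.36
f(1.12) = -10.30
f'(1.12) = -35.77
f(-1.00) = 7.88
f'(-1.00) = -8.16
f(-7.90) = 2614.37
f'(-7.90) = -1031.10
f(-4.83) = 556.46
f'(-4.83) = -365.73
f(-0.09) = 6.26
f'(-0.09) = -0.33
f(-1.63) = 19.45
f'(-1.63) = -30.93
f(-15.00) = 18914.60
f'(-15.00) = -3860.96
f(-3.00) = 121.64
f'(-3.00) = -129.44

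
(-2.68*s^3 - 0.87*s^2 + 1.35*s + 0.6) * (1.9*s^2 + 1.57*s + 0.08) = -5.092*s^5 - 5.8606*s^4 + 0.9847*s^3 + 3.1899*s^2 + 1.05*s + 0.048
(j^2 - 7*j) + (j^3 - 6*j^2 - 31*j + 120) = j^3 - 5*j^2 - 38*j + 120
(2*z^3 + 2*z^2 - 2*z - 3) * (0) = 0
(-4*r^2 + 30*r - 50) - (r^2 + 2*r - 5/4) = -5*r^2 + 28*r - 195/4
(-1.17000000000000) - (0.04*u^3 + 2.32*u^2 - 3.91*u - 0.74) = -0.04*u^3 - 2.32*u^2 + 3.91*u - 0.43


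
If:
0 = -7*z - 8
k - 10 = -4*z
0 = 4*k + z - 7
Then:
No Solution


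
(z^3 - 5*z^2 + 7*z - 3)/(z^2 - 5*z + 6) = (z^2 - 2*z + 1)/(z - 2)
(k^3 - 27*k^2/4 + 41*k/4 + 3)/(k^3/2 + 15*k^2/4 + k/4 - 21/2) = (4*k^3 - 27*k^2 + 41*k + 12)/(2*k^3 + 15*k^2 + k - 42)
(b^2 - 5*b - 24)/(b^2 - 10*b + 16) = (b + 3)/(b - 2)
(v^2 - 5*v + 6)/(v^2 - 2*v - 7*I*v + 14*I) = (v - 3)/(v - 7*I)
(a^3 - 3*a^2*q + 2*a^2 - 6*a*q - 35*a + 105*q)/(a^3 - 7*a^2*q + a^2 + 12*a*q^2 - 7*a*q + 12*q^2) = (-a^2 - 2*a + 35)/(-a^2 + 4*a*q - a + 4*q)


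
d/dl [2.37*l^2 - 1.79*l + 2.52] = 4.74*l - 1.79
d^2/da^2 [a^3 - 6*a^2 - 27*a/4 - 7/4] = 6*a - 12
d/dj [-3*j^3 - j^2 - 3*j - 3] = -9*j^2 - 2*j - 3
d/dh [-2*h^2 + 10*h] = 10 - 4*h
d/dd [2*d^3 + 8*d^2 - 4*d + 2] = 6*d^2 + 16*d - 4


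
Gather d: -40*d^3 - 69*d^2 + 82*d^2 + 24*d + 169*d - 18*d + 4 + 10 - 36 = -40*d^3 + 13*d^2 + 175*d - 22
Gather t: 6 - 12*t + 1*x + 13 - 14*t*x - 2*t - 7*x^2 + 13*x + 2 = t*(-14*x - 14) - 7*x^2 + 14*x + 21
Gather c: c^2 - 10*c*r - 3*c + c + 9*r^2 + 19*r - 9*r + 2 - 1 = c^2 + c*(-10*r - 2) + 9*r^2 + 10*r + 1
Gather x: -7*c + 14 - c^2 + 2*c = -c^2 - 5*c + 14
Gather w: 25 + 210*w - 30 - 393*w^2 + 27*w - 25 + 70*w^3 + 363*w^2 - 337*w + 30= 70*w^3 - 30*w^2 - 100*w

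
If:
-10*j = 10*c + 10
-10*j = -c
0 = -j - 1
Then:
No Solution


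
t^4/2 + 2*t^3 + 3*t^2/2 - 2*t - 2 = (t/2 + 1)*(t - 1)*(t + 1)*(t + 2)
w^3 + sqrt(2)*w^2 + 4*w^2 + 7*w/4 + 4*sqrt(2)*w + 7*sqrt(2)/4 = (w + 1/2)*(w + 7/2)*(w + sqrt(2))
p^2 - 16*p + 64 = (p - 8)^2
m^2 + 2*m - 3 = (m - 1)*(m + 3)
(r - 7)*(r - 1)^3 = r^4 - 10*r^3 + 24*r^2 - 22*r + 7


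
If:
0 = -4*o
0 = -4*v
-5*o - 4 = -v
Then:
No Solution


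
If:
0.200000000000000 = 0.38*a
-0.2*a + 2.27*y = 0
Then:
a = 0.53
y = 0.05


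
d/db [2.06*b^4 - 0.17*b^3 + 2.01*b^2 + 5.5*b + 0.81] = 8.24*b^3 - 0.51*b^2 + 4.02*b + 5.5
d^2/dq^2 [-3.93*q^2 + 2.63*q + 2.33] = -7.86000000000000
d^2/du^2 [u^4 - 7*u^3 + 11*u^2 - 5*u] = 12*u^2 - 42*u + 22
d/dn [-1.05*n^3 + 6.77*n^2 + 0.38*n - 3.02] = -3.15*n^2 + 13.54*n + 0.38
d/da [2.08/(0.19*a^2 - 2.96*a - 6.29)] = (6.1568 - 0.7904*a)/(-0.19*a^2 + 2.96*a + 6.29)^2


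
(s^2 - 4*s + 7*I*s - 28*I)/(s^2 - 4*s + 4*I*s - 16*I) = (s + 7*I)/(s + 4*I)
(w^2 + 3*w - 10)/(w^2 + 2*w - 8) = (w + 5)/(w + 4)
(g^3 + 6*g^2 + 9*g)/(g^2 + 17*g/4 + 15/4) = 4*g*(g + 3)/(4*g + 5)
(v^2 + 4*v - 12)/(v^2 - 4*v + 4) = (v + 6)/(v - 2)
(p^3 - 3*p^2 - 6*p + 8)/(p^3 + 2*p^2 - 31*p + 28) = (p + 2)/(p + 7)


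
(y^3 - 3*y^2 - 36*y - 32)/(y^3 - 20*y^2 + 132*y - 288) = (y^2 + 5*y + 4)/(y^2 - 12*y + 36)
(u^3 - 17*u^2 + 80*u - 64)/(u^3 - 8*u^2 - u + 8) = (u - 8)/(u + 1)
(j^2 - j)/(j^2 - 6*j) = (j - 1)/(j - 6)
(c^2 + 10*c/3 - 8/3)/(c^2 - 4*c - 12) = (-3*c^2 - 10*c + 8)/(3*(-c^2 + 4*c + 12))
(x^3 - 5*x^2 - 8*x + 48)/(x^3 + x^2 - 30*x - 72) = (x^2 - 8*x + 16)/(x^2 - 2*x - 24)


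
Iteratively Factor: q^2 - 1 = (q - 1)*(q + 1)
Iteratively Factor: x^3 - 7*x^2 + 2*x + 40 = (x - 5)*(x^2 - 2*x - 8) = (x - 5)*(x + 2)*(x - 4)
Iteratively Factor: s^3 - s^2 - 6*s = (s + 2)*(s^2 - 3*s) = (s - 3)*(s + 2)*(s)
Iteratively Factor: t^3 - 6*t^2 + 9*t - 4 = (t - 1)*(t^2 - 5*t + 4) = (t - 4)*(t - 1)*(t - 1)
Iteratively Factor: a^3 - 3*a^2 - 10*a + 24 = (a - 2)*(a^2 - a - 12) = (a - 2)*(a + 3)*(a - 4)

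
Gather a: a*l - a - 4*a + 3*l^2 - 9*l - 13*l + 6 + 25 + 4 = a*(l - 5) + 3*l^2 - 22*l + 35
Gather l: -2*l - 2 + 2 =-2*l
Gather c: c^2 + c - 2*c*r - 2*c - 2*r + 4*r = c^2 + c*(-2*r - 1) + 2*r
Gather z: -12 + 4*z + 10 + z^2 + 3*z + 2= z^2 + 7*z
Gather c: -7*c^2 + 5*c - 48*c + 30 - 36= -7*c^2 - 43*c - 6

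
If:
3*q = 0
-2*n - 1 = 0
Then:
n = -1/2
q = 0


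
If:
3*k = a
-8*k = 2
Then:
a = -3/4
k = -1/4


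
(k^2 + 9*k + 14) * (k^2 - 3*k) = k^4 + 6*k^3 - 13*k^2 - 42*k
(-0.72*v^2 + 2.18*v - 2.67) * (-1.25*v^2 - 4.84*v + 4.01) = 0.9*v^4 + 0.7598*v^3 - 10.1009*v^2 + 21.6646*v - 10.7067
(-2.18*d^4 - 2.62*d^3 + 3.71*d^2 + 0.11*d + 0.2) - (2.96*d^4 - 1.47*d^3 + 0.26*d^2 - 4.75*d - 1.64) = -5.14*d^4 - 1.15*d^3 + 3.45*d^2 + 4.86*d + 1.84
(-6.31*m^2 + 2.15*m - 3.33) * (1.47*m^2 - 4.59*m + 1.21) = -9.2757*m^4 + 32.1234*m^3 - 22.3987*m^2 + 17.8862*m - 4.0293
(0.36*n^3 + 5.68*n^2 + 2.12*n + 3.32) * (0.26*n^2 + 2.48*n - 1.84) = 0.0936*n^5 + 2.3696*n^4 + 13.9752*n^3 - 4.3304*n^2 + 4.3328*n - 6.1088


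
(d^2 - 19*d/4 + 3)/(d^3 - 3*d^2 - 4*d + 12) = (d^2 - 19*d/4 + 3)/(d^3 - 3*d^2 - 4*d + 12)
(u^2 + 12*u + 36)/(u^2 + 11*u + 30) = (u + 6)/(u + 5)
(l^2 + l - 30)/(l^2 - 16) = (l^2 + l - 30)/(l^2 - 16)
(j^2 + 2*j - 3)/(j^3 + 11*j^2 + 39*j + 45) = (j - 1)/(j^2 + 8*j + 15)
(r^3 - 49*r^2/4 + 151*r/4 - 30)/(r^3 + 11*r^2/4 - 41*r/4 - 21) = (4*r^2 - 37*r + 40)/(4*r^2 + 23*r + 28)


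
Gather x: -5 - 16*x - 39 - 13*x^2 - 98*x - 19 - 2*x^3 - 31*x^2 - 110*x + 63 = -2*x^3 - 44*x^2 - 224*x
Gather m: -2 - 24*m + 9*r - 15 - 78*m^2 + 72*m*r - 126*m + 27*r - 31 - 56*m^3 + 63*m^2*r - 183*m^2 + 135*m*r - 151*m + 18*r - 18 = -56*m^3 + m^2*(63*r - 261) + m*(207*r - 301) + 54*r - 66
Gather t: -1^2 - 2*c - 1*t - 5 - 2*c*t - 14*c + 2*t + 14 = -16*c + t*(1 - 2*c) + 8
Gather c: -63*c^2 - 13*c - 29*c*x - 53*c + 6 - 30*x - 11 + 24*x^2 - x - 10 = -63*c^2 + c*(-29*x - 66) + 24*x^2 - 31*x - 15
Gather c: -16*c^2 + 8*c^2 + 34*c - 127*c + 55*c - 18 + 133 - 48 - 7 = -8*c^2 - 38*c + 60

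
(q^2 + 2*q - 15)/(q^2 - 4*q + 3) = (q + 5)/(q - 1)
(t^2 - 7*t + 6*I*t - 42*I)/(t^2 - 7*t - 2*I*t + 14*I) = (t + 6*I)/(t - 2*I)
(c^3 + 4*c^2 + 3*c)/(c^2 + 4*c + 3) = c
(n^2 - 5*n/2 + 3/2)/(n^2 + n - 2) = (n - 3/2)/(n + 2)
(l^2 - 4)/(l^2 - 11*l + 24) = (l^2 - 4)/(l^2 - 11*l + 24)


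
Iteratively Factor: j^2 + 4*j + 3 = (j + 3)*(j + 1)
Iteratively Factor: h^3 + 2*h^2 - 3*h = (h - 1)*(h^2 + 3*h) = h*(h - 1)*(h + 3)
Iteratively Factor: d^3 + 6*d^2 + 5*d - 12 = (d + 4)*(d^2 + 2*d - 3) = (d - 1)*(d + 4)*(d + 3)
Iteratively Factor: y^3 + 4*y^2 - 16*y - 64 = (y + 4)*(y^2 - 16) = (y - 4)*(y + 4)*(y + 4)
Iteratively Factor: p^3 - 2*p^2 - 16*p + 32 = (p - 2)*(p^2 - 16) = (p - 4)*(p - 2)*(p + 4)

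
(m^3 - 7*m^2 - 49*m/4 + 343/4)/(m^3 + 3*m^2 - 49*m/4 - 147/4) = (m - 7)/(m + 3)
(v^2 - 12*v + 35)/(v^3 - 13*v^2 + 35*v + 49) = (v - 5)/(v^2 - 6*v - 7)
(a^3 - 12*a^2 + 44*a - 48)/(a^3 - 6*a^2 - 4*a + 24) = (a - 4)/(a + 2)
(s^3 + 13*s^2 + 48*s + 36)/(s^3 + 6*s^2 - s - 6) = (s + 6)/(s - 1)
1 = 1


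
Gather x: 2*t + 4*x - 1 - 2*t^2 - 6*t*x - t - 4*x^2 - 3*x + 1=-2*t^2 + t - 4*x^2 + x*(1 - 6*t)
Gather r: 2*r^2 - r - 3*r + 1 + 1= 2*r^2 - 4*r + 2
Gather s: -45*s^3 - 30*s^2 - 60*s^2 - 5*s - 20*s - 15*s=-45*s^3 - 90*s^2 - 40*s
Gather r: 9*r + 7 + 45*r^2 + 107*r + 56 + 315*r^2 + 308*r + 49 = 360*r^2 + 424*r + 112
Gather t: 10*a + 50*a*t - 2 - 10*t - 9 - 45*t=10*a + t*(50*a - 55) - 11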